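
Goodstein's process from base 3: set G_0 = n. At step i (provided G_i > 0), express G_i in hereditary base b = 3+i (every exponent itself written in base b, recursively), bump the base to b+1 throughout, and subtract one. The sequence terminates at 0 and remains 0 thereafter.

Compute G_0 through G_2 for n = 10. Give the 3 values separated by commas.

10, 16, 24

i=0: 10 = 3^2 + 1 (b=3); 3→4: 4^2 + 1 = 17; 17−1 = 16
i=1: 16 = 4^2 (b=4); 4→5: 5^2 = 25; 25−1 = 24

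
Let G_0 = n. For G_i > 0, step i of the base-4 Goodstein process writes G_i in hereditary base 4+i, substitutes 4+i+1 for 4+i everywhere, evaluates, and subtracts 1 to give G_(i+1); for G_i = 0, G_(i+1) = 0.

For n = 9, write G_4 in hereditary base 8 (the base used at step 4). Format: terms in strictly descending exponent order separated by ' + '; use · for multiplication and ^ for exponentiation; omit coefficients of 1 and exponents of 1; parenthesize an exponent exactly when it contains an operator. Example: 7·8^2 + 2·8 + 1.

8 + 3

i=0: 9 = 2·4 + 1 (b=4); 4→5: 2·5 + 1 = 11; 11−1 = 10
i=1: 10 = 2·5 (b=5); 5→6: 2·6 = 12; 12−1 = 11
i=2: 11 = 6 + 5 (b=6); 6→7: 7 + 5 = 12; 12−1 = 11
i=3: 11 = 7 + 4 (b=7); 7→8: 8 + 4 = 12; 12−1 = 11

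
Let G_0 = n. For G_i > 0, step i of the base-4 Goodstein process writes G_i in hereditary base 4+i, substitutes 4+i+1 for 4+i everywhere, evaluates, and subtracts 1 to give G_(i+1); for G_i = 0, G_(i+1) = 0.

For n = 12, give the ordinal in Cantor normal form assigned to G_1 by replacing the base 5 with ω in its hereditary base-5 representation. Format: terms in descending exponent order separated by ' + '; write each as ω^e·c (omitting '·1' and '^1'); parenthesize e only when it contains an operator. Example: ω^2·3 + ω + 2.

[0] 12 ≡ 3·4 (base 4). Lift 5: 15. −1: 14.
[1] 14 ≡ 2·5 + 4 (base 5). Lift 6: 16. −1: 15.

ω·2 + 4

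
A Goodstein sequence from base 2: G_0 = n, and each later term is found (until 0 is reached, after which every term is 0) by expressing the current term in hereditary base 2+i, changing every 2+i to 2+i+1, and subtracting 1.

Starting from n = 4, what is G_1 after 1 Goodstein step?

G_0=4  [base 2] 2^2  →[2↦3]→  3^3 = 27  −1 ⇒ G_1=26
G_1=26  [base 3] 2·3^2 + 2·3 + 2  →[3↦4]→  2·4^2 + 2·4 + 2 = 42  −1 ⇒ G_2=41

26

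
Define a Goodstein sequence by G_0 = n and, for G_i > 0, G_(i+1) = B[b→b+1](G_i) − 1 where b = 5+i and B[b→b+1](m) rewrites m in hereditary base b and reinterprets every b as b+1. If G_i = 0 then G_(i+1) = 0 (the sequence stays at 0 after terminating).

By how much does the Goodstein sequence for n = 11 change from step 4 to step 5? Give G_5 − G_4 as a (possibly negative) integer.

i=0: 11 = 2·5 + 1 (b=5); 5→6: 2·6 + 1 = 13; 13−1 = 12
i=1: 12 = 2·6 (b=6); 6→7: 2·7 = 14; 14−1 = 13
i=2: 13 = 7 + 6 (b=7); 7→8: 8 + 6 = 14; 14−1 = 13
i=3: 13 = 8 + 5 (b=8); 8→9: 9 + 5 = 14; 14−1 = 13
i=4: 13 = 9 + 4 (b=9); 9→10: 10 + 4 = 14; 14−1 = 13

0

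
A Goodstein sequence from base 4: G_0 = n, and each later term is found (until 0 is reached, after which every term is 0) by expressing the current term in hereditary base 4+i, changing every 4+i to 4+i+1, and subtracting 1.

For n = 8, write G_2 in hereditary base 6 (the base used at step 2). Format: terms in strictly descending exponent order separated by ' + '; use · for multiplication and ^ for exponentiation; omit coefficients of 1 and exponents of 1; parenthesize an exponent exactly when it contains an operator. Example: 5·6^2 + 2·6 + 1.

6 + 3

G_0 = 8. HB_4(8) = 2·4. Bump = 10. G_1 = 9.
G_1 = 9. HB_5(9) = 5 + 4. Bump = 10. G_2 = 9.
G_2 = 9. HB_6(9) = 6 + 3. Bump = 10. G_3 = 9.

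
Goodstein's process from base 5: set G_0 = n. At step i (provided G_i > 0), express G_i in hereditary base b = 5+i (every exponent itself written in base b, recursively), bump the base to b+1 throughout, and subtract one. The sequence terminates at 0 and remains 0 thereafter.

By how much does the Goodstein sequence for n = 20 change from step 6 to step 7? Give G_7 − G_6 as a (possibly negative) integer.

2

G_0=20  [base 5] 4·5  →[5↦6]→  4·6 = 24  −1 ⇒ G_1=23
G_1=23  [base 6] 3·6 + 5  →[6↦7]→  3·7 + 5 = 26  −1 ⇒ G_2=25
G_2=25  [base 7] 3·7 + 4  →[7↦8]→  3·8 + 4 = 28  −1 ⇒ G_3=27
G_3=27  [base 8] 3·8 + 3  →[8↦9]→  3·9 + 3 = 30  −1 ⇒ G_4=29
G_4=29  [base 9] 3·9 + 2  →[9↦10]→  3·10 + 2 = 32  −1 ⇒ G_5=31
G_5=31  [base 10] 3·10 + 1  →[10↦11]→  3·11 + 1 = 34  −1 ⇒ G_6=33
G_6=33  [base 11] 3·11  →[11↦12]→  3·12 = 36  −1 ⇒ G_7=35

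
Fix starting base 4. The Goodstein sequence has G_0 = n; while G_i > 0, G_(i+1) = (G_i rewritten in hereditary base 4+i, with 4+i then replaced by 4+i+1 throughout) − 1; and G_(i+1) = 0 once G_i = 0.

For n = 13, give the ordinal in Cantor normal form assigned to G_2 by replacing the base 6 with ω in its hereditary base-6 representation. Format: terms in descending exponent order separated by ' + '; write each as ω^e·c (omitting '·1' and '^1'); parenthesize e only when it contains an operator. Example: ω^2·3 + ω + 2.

step 0: 13 = 3·4 + 1; sub 5 for 4: 3·5 + 1; = 16; G_1 = 16−1 = 15
step 1: 15 = 3·5; sub 6 for 5: 3·6; = 18; G_2 = 18−1 = 17
step 2: 17 = 2·6 + 5; sub 7 for 6: 2·7 + 5; = 19; G_3 = 19−1 = 18

ω·2 + 5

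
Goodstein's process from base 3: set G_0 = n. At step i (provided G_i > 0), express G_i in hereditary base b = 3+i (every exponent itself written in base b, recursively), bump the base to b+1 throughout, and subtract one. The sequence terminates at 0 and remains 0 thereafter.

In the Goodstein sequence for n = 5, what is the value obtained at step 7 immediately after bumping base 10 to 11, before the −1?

(0) 5|_3 = 3 + 2 ↦ 4 + 2|_4 = 6 ⇒ 5
(1) 5|_4 = 4 + 1 ↦ 5 + 1|_5 = 6 ⇒ 5
(2) 5|_5 = 5 ↦ 6|_6 = 6 ⇒ 5
(3) 5|_6 = 5 ↦ 5|_7 = 5 ⇒ 4
(4) 4|_7 = 4 ↦ 4|_8 = 4 ⇒ 3
(5) 3|_8 = 3 ↦ 3|_9 = 3 ⇒ 2
(6) 2|_9 = 2 ↦ 2|_10 = 2 ⇒ 1
(7) 1|_10 = 1 ↦ 1|_11 = 1 ⇒ 0

1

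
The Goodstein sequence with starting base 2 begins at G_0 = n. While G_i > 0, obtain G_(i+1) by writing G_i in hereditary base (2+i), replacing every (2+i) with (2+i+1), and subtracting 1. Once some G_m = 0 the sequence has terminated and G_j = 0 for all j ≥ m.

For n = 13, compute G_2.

i=0: 13 = 2^(2 + 1) + 2^2 + 1 (b=2); 2→3: 3^(3 + 1) + 3^3 + 1 = 109; 109−1 = 108
i=1: 108 = 3^(3 + 1) + 3^3 (b=3); 3→4: 4^(4 + 1) + 4^4 = 1280; 1280−1 = 1279

1279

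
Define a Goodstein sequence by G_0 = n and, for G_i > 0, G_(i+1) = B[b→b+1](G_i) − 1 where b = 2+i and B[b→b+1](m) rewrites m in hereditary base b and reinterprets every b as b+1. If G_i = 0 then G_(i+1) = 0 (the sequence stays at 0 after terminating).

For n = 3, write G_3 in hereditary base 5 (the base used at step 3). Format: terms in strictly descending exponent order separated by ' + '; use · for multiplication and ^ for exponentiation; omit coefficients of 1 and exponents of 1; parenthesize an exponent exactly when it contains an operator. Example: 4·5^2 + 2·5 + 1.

i=0: 3 = 2 + 1 (b=2); 2→3: 3 + 1 = 4; 4−1 = 3
i=1: 3 = 3 (b=3); 3→4: 4 = 4; 4−1 = 3
i=2: 3 = 3 (b=4); 4→5: 3 = 3; 3−1 = 2
i=3: 2 = 2 (b=5); 5→6: 2 = 2; 2−1 = 1

2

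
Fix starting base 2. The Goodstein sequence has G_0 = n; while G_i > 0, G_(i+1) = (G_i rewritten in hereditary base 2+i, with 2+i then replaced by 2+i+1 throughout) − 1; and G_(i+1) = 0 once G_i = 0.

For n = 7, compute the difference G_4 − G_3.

(0) 7|_2 = 2^2 + 2 + 1 ↦ 3^3 + 3 + 1|_3 = 31 ⇒ 30
(1) 30|_3 = 3^3 + 3 ↦ 4^4 + 4|_4 = 260 ⇒ 259
(2) 259|_4 = 4^4 + 3 ↦ 5^5 + 3|_5 = 3128 ⇒ 3127
(3) 3127|_5 = 5^5 + 2 ↦ 6^6 + 2|_6 = 46658 ⇒ 46657

43530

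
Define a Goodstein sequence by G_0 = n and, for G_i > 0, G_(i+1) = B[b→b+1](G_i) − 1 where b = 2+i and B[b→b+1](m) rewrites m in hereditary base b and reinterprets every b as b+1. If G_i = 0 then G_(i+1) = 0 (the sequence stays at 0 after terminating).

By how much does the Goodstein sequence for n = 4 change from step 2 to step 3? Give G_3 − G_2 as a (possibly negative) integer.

19

4 —HB2→ 2^2 —bump→ 3^3 = 27 —(−1)→ 26
26 —HB3→ 2·3^2 + 2·3 + 2 —bump→ 2·4^2 + 2·4 + 2 = 42 —(−1)→ 41
41 —HB4→ 2·4^2 + 2·4 + 1 —bump→ 2·5^2 + 2·5 + 1 = 61 —(−1)→ 60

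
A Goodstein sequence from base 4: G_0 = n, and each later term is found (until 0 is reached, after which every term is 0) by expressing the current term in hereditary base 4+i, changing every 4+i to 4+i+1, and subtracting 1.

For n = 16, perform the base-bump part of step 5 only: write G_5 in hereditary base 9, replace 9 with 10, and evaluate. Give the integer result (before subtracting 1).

step 0: 16 = 4^2; sub 5 for 4: 5^2; = 25; G_1 = 25−1 = 24
step 1: 24 = 4·5 + 4; sub 6 for 5: 4·6 + 4; = 28; G_2 = 28−1 = 27
step 2: 27 = 4·6 + 3; sub 7 for 6: 4·7 + 3; = 31; G_3 = 31−1 = 30
step 3: 30 = 4·7 + 2; sub 8 for 7: 4·8 + 2; = 34; G_4 = 34−1 = 33
step 4: 33 = 4·8 + 1; sub 9 for 8: 4·9 + 1; = 37; G_5 = 37−1 = 36
step 5: 36 = 4·9; sub 10 for 9: 4·10; = 40; G_6 = 40−1 = 39

40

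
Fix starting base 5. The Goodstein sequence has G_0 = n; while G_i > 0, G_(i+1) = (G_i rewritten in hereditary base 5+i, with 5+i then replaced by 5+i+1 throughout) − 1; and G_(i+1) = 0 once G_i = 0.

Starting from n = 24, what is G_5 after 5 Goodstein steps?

i=0: 24 = 4·5 + 4 (b=5); 5→6: 4·6 + 4 = 28; 28−1 = 27
i=1: 27 = 4·6 + 3 (b=6); 6→7: 4·7 + 3 = 31; 31−1 = 30
i=2: 30 = 4·7 + 2 (b=7); 7→8: 4·8 + 2 = 34; 34−1 = 33
i=3: 33 = 4·8 + 1 (b=8); 8→9: 4·9 + 1 = 37; 37−1 = 36
i=4: 36 = 4·9 (b=9); 9→10: 4·10 = 40; 40−1 = 39
i=5: 39 = 3·10 + 9 (b=10); 10→11: 3·11 + 9 = 42; 42−1 = 41

39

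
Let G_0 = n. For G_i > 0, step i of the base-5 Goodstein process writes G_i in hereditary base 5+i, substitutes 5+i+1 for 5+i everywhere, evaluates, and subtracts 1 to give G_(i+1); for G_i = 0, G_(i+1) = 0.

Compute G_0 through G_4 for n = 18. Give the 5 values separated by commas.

(0) 18|_5 = 3·5 + 3 ↦ 3·6 + 3|_6 = 21 ⇒ 20
(1) 20|_6 = 3·6 + 2 ↦ 3·7 + 2|_7 = 23 ⇒ 22
(2) 22|_7 = 3·7 + 1 ↦ 3·8 + 1|_8 = 25 ⇒ 24
(3) 24|_8 = 3·8 ↦ 3·9|_9 = 27 ⇒ 26

18, 20, 22, 24, 26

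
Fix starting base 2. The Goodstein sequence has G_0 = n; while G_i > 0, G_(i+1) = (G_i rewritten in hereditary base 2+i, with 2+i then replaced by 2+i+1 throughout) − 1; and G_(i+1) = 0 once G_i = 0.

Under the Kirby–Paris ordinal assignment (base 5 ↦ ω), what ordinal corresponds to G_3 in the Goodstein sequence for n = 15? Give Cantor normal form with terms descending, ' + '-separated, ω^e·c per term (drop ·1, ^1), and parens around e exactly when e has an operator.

G_0=15  [base 2] 2^(2 + 1) + 2^2 + 2 + 1  →[2↦3]→  3^(3 + 1) + 3^3 + 3 + 1 = 112  −1 ⇒ G_1=111
G_1=111  [base 3] 3^(3 + 1) + 3^3 + 3  →[3↦4]→  4^(4 + 1) + 4^4 + 4 = 1284  −1 ⇒ G_2=1283
G_2=1283  [base 4] 4^(4 + 1) + 4^4 + 3  →[4↦5]→  5^(5 + 1) + 5^5 + 3 = 18753  −1 ⇒ G_3=18752

ω^(ω + 1) + ω^ω + 2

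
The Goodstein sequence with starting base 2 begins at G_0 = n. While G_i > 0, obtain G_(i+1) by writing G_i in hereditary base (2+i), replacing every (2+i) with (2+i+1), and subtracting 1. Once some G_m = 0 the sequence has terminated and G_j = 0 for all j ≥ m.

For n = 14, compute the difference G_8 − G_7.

14 —HB2→ 2^(2 + 1) + 2^2 + 2 —bump→ 3^(3 + 1) + 3^3 + 3 = 111 —(−1)→ 110
110 —HB3→ 3^(3 + 1) + 3^3 + 2 —bump→ 4^(4 + 1) + 4^4 + 2 = 1282 —(−1)→ 1281
1281 —HB4→ 4^(4 + 1) + 4^4 + 1 —bump→ 5^(5 + 1) + 5^5 + 1 = 18751 —(−1)→ 18750
18750 —HB5→ 5^(5 + 1) + 5^5 —bump→ 6^(6 + 1) + 6^6 = 326592 —(−1)→ 326591
326591 —HB6→ 6^(6 + 1) + 5·6^5 + 5·6^4 + 5·6^3 + 5·6^2 + 5·6 + 5 —bump→ 7^(7 + 1) + 5·7^5 + 5·7^4 + 5·7^3 + 5·7^2 + 5·7 + 5 = 5862841 —(−1)→ 5862840
5862840 —HB7→ 7^(7 + 1) + 5·7^5 + 5·7^4 + 5·7^3 + 5·7^2 + 5·7 + 4 —bump→ 8^(8 + 1) + 5·8^5 + 5·8^4 + 5·8^3 + 5·8^2 + 5·8 + 4 = 134404972 —(−1)→ 134404971
134404971 —HB8→ 8^(8 + 1) + 5·8^5 + 5·8^4 + 5·8^3 + 5·8^2 + 5·8 + 3 —bump→ 9^(9 + 1) + 5·9^5 + 5·9^4 + 5·9^3 + 5·9^2 + 5·9 + 3 = 3487116549 —(−1)→ 3487116548
3487116548 —HB9→ 9^(9 + 1) + 5·9^5 + 5·9^4 + 5·9^3 + 5·9^2 + 5·9 + 2 —bump→ 10^(10 + 1) + 5·10^5 + 5·10^4 + 5·10^3 + 5·10^2 + 5·10 + 2 = 100000555552 —(−1)→ 100000555551

96513439003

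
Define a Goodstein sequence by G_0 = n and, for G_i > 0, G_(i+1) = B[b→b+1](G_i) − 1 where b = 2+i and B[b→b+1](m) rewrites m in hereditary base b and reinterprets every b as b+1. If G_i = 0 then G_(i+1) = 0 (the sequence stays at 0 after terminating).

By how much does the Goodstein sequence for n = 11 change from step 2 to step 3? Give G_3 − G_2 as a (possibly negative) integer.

14600

11 —HB2→ 2^(2 + 1) + 2 + 1 —bump→ 3^(3 + 1) + 3 + 1 = 85 —(−1)→ 84
84 —HB3→ 3^(3 + 1) + 3 —bump→ 4^(4 + 1) + 4 = 1028 —(−1)→ 1027
1027 —HB4→ 4^(4 + 1) + 3 —bump→ 5^(5 + 1) + 3 = 15628 —(−1)→ 15627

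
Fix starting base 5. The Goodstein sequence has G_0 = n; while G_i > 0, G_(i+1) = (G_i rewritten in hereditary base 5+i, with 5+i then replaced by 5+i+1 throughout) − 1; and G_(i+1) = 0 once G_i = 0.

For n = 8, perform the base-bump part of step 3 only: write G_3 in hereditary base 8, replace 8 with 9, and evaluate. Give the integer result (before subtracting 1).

9

G_0=8  [base 5] 5 + 3  →[5↦6]→  6 + 3 = 9  −1 ⇒ G_1=8
G_1=8  [base 6] 6 + 2  →[6↦7]→  7 + 2 = 9  −1 ⇒ G_2=8
G_2=8  [base 7] 7 + 1  →[7↦8]→  8 + 1 = 9  −1 ⇒ G_3=8
G_3=8  [base 8] 8  →[8↦9]→  9 = 9  −1 ⇒ G_4=8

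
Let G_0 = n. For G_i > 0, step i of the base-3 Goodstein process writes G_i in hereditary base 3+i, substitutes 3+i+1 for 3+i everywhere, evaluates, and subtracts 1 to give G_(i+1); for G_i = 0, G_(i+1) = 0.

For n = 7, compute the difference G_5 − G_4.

0

G_0 = 7. HB_3(7) = 2·3 + 1. Bump = 9. G_1 = 8.
G_1 = 8. HB_4(8) = 2·4. Bump = 10. G_2 = 9.
G_2 = 9. HB_5(9) = 5 + 4. Bump = 10. G_3 = 9.
G_3 = 9. HB_6(9) = 6 + 3. Bump = 10. G_4 = 9.
G_4 = 9. HB_7(9) = 7 + 2. Bump = 10. G_5 = 9.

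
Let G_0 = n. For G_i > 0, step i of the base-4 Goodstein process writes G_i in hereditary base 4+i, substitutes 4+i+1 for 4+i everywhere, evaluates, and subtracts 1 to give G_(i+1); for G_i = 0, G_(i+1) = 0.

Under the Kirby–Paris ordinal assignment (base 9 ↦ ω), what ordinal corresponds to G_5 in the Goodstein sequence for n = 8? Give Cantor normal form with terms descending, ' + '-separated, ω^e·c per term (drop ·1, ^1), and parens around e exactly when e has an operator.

G_0=8  [base 4] 2·4  →[4↦5]→  2·5 = 10  −1 ⇒ G_1=9
G_1=9  [base 5] 5 + 4  →[5↦6]→  6 + 4 = 10  −1 ⇒ G_2=9
G_2=9  [base 6] 6 + 3  →[6↦7]→  7 + 3 = 10  −1 ⇒ G_3=9
G_3=9  [base 7] 7 + 2  →[7↦8]→  8 + 2 = 10  −1 ⇒ G_4=9
G_4=9  [base 8] 8 + 1  →[8↦9]→  9 + 1 = 10  −1 ⇒ G_5=9
G_5=9  [base 9] 9  →[9↦10]→  10 = 10  −1 ⇒ G_6=9

ω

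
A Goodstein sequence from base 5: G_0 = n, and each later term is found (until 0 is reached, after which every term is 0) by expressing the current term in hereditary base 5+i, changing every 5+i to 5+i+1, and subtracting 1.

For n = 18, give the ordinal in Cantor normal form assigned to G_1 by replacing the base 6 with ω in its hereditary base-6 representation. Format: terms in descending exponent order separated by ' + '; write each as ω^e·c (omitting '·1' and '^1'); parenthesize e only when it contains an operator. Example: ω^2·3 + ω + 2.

step 0: 18 = 3·5 + 3; sub 6 for 5: 3·6 + 3; = 21; G_1 = 21−1 = 20
step 1: 20 = 3·6 + 2; sub 7 for 6: 3·7 + 2; = 23; G_2 = 23−1 = 22

ω·3 + 2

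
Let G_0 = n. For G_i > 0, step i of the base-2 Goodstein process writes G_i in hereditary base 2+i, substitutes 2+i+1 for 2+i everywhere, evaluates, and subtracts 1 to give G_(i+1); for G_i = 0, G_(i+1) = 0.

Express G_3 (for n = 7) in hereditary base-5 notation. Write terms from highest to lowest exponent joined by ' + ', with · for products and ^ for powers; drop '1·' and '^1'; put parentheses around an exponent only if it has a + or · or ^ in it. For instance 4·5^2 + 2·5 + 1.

7 —HB2→ 2^2 + 2 + 1 —bump→ 3^3 + 3 + 1 = 31 —(−1)→ 30
30 —HB3→ 3^3 + 3 —bump→ 4^4 + 4 = 260 —(−1)→ 259
259 —HB4→ 4^4 + 3 —bump→ 5^5 + 3 = 3128 —(−1)→ 3127
3127 —HB5→ 5^5 + 2 —bump→ 6^6 + 2 = 46658 —(−1)→ 46657

5^5 + 2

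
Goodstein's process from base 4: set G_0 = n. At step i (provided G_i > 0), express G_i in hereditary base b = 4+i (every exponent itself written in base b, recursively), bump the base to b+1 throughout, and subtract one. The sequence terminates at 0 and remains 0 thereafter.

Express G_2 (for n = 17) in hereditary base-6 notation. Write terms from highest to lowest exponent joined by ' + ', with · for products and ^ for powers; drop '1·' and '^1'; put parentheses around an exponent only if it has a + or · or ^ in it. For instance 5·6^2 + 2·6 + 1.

17 —HB4→ 4^2 + 1 —bump→ 5^2 + 1 = 26 —(−1)→ 25
25 —HB5→ 5^2 —bump→ 6^2 = 36 —(−1)→ 35
35 —HB6→ 5·6 + 5 —bump→ 5·7 + 5 = 40 —(−1)→ 39

5·6 + 5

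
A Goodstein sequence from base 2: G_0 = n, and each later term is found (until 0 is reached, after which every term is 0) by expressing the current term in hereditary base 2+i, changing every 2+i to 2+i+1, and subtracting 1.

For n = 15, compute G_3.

18752

G_0 = 15. HB_2(15) = 2^(2 + 1) + 2^2 + 2 + 1. Bump = 112. G_1 = 111.
G_1 = 111. HB_3(111) = 3^(3 + 1) + 3^3 + 3. Bump = 1284. G_2 = 1283.
G_2 = 1283. HB_4(1283) = 4^(4 + 1) + 4^4 + 3. Bump = 18753. G_3 = 18752.
G_3 = 18752. HB_5(18752) = 5^(5 + 1) + 5^5 + 2. Bump = 326594. G_4 = 326593.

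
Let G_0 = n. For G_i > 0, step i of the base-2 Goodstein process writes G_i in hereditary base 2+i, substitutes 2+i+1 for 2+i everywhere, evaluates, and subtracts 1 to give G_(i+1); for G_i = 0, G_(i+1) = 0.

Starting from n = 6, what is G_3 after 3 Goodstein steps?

G_0 = 6. HB_2(6) = 2^2 + 2. Bump = 30. G_1 = 29.
G_1 = 29. HB_3(29) = 3^3 + 2. Bump = 258. G_2 = 257.
G_2 = 257. HB_4(257) = 4^4 + 1. Bump = 3126. G_3 = 3125.
G_3 = 3125. HB_5(3125) = 5^5. Bump = 46656. G_4 = 46655.

3125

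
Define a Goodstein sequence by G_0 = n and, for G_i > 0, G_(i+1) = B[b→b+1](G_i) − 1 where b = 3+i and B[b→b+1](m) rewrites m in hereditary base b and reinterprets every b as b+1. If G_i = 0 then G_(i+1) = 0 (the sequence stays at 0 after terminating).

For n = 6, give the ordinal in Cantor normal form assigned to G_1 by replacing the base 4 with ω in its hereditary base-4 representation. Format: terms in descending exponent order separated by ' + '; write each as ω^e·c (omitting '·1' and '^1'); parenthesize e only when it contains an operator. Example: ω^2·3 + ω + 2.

ω + 3

step 0: 6 = 2·3; sub 4 for 3: 2·4; = 8; G_1 = 8−1 = 7
step 1: 7 = 4 + 3; sub 5 for 4: 5 + 3; = 8; G_2 = 8−1 = 7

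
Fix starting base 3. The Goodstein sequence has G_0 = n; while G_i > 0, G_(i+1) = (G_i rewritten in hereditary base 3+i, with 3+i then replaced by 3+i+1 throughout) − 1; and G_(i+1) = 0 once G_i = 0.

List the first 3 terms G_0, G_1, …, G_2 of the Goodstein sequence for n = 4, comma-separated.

4 —HB3→ 3 + 1 —bump→ 4 + 1 = 5 —(−1)→ 4
4 —HB4→ 4 —bump→ 5 = 5 —(−1)→ 4

4, 4, 4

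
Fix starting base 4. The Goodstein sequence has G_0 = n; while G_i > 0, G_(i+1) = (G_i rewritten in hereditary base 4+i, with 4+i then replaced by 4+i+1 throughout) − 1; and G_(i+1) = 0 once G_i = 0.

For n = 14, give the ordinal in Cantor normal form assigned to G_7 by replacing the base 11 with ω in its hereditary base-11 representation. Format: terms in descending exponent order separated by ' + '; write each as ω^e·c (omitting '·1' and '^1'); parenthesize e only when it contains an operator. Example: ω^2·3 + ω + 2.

ω·2 + 2

G_0=14  [base 4] 3·4 + 2  →[4↦5]→  3·5 + 2 = 17  −1 ⇒ G_1=16
G_1=16  [base 5] 3·5 + 1  →[5↦6]→  3·6 + 1 = 19  −1 ⇒ G_2=18
G_2=18  [base 6] 3·6  →[6↦7]→  3·7 = 21  −1 ⇒ G_3=20
G_3=20  [base 7] 2·7 + 6  →[7↦8]→  2·8 + 6 = 22  −1 ⇒ G_4=21
G_4=21  [base 8] 2·8 + 5  →[8↦9]→  2·9 + 5 = 23  −1 ⇒ G_5=22
G_5=22  [base 9] 2·9 + 4  →[9↦10]→  2·10 + 4 = 24  −1 ⇒ G_6=23
G_6=23  [base 10] 2·10 + 3  →[10↦11]→  2·11 + 3 = 25  −1 ⇒ G_7=24
G_7=24  [base 11] 2·11 + 2  →[11↦12]→  2·12 + 2 = 26  −1 ⇒ G_8=25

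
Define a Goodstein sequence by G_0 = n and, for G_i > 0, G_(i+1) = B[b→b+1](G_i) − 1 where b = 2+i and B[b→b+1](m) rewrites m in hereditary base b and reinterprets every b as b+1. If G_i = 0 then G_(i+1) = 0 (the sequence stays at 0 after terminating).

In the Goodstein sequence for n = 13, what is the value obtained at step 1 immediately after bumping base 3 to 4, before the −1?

1280

G_0=13  [base 2] 2^(2 + 1) + 2^2 + 1  →[2↦3]→  3^(3 + 1) + 3^3 + 1 = 109  −1 ⇒ G_1=108
G_1=108  [base 3] 3^(3 + 1) + 3^3  →[3↦4]→  4^(4 + 1) + 4^4 = 1280  −1 ⇒ G_2=1279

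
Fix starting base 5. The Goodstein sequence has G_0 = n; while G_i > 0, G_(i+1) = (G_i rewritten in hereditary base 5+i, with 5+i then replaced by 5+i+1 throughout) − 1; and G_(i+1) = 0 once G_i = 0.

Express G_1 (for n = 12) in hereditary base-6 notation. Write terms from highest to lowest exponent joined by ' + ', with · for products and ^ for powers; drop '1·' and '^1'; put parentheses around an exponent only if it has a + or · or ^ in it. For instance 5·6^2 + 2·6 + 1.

2·6 + 1

i=0: 12 = 2·5 + 2 (b=5); 5→6: 2·6 + 2 = 14; 14−1 = 13
i=1: 13 = 2·6 + 1 (b=6); 6→7: 2·7 + 1 = 15; 15−1 = 14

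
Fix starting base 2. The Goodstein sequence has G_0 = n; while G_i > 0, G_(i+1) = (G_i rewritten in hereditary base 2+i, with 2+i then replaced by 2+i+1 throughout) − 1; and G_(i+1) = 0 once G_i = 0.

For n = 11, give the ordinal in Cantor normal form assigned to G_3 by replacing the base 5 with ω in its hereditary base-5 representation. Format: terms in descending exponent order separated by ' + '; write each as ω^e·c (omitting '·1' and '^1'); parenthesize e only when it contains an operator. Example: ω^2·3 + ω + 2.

base 2: 11 = 2^(2 + 1) + 2 + 1; at 3: 3^(3 + 1) + 3 + 1 = 85; next = 84
base 3: 84 = 3^(3 + 1) + 3; at 4: 4^(4 + 1) + 4 = 1028; next = 1027
base 4: 1027 = 4^(4 + 1) + 3; at 5: 5^(5 + 1) + 3 = 15628; next = 15627

ω^(ω + 1) + 2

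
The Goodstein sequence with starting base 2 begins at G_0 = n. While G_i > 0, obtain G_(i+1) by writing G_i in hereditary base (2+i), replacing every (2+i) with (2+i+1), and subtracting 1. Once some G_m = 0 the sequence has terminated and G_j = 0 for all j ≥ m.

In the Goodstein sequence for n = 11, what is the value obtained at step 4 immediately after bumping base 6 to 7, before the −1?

base 2: 11 = 2^(2 + 1) + 2 + 1; at 3: 3^(3 + 1) + 3 + 1 = 85; next = 84
base 3: 84 = 3^(3 + 1) + 3; at 4: 4^(4 + 1) + 4 = 1028; next = 1027
base 4: 1027 = 4^(4 + 1) + 3; at 5: 5^(5 + 1) + 3 = 15628; next = 15627
base 5: 15627 = 5^(5 + 1) + 2; at 6: 6^(6 + 1) + 2 = 279938; next = 279937
base 6: 279937 = 6^(6 + 1) + 1; at 7: 7^(7 + 1) + 1 = 5764802; next = 5764801

5764802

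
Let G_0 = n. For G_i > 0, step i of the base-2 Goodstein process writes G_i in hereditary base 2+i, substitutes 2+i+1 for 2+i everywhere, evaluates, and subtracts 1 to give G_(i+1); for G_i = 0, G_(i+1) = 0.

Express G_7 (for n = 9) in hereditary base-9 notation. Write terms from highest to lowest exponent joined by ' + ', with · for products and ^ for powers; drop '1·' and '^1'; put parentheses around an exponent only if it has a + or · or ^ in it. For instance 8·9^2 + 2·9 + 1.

3·9^9 + 3·9^3 + 3·9^2 + 2·9 + 6

base 2: 9 = 2^(2 + 1) + 1; at 3: 3^(3 + 1) + 1 = 82; next = 81
base 3: 81 = 3^(3 + 1); at 4: 4^(4 + 1) = 1024; next = 1023
base 4: 1023 = 3·4^4 + 3·4^3 + 3·4^2 + 3·4 + 3; at 5: 3·5^5 + 3·5^3 + 3·5^2 + 3·5 + 3 = 9843; next = 9842
base 5: 9842 = 3·5^5 + 3·5^3 + 3·5^2 + 3·5 + 2; at 6: 3·6^6 + 3·6^3 + 3·6^2 + 3·6 + 2 = 140744; next = 140743
base 6: 140743 = 3·6^6 + 3·6^3 + 3·6^2 + 3·6 + 1; at 7: 3·7^7 + 3·7^3 + 3·7^2 + 3·7 + 1 = 2471827; next = 2471826
base 7: 2471826 = 3·7^7 + 3·7^3 + 3·7^2 + 3·7; at 8: 3·8^8 + 3·8^3 + 3·8^2 + 3·8 = 50333400; next = 50333399
base 8: 50333399 = 3·8^8 + 3·8^3 + 3·8^2 + 2·8 + 7; at 9: 3·9^9 + 3·9^3 + 3·9^2 + 2·9 + 7 = 1162263922; next = 1162263921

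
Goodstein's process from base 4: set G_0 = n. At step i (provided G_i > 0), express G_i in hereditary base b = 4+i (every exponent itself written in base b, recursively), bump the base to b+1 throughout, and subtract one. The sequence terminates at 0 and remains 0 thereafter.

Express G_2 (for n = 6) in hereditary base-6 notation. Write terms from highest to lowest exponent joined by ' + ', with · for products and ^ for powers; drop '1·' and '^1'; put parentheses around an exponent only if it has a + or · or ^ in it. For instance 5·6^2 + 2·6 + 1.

6

6 —HB4→ 4 + 2 —bump→ 5 + 2 = 7 —(−1)→ 6
6 —HB5→ 5 + 1 —bump→ 6 + 1 = 7 —(−1)→ 6
6 —HB6→ 6 —bump→ 7 = 7 —(−1)→ 6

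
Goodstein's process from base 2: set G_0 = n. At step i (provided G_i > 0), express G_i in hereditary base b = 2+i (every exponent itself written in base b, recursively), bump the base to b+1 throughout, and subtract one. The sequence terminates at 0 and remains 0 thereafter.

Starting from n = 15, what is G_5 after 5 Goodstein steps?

6588344

step 0: 15 = 2^(2 + 1) + 2^2 + 2 + 1; sub 3 for 2: 3^(3 + 1) + 3^3 + 3 + 1; = 112; G_1 = 112−1 = 111
step 1: 111 = 3^(3 + 1) + 3^3 + 3; sub 4 for 3: 4^(4 + 1) + 4^4 + 4; = 1284; G_2 = 1284−1 = 1283
step 2: 1283 = 4^(4 + 1) + 4^4 + 3; sub 5 for 4: 5^(5 + 1) + 5^5 + 3; = 18753; G_3 = 18753−1 = 18752
step 3: 18752 = 5^(5 + 1) + 5^5 + 2; sub 6 for 5: 6^(6 + 1) + 6^6 + 2; = 326594; G_4 = 326594−1 = 326593
step 4: 326593 = 6^(6 + 1) + 6^6 + 1; sub 7 for 6: 7^(7 + 1) + 7^7 + 1; = 6588345; G_5 = 6588345−1 = 6588344
step 5: 6588344 = 7^(7 + 1) + 7^7; sub 8 for 7: 8^(8 + 1) + 8^8; = 150994944; G_6 = 150994944−1 = 150994943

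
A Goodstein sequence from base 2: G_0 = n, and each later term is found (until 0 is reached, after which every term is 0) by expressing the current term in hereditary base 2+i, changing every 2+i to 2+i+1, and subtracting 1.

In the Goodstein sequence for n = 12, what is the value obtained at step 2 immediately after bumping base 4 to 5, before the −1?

12 —HB2→ 2^(2 + 1) + 2^2 —bump→ 3^(3 + 1) + 3^3 = 108 —(−1)→ 107
107 —HB3→ 3^(3 + 1) + 2·3^2 + 2·3 + 2 —bump→ 4^(4 + 1) + 2·4^2 + 2·4 + 2 = 1066 —(−1)→ 1065
1065 —HB4→ 4^(4 + 1) + 2·4^2 + 2·4 + 1 —bump→ 5^(5 + 1) + 2·5^2 + 2·5 + 1 = 15686 —(−1)→ 15685

15686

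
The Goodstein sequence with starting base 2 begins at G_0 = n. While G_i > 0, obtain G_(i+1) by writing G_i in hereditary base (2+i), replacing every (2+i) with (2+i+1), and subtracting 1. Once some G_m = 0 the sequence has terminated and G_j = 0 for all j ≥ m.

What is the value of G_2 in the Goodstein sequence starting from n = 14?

1281

base 2: 14 = 2^(2 + 1) + 2^2 + 2; at 3: 3^(3 + 1) + 3^3 + 3 = 111; next = 110
base 3: 110 = 3^(3 + 1) + 3^3 + 2; at 4: 4^(4 + 1) + 4^4 + 2 = 1282; next = 1281
base 4: 1281 = 4^(4 + 1) + 4^4 + 1; at 5: 5^(5 + 1) + 5^5 + 1 = 18751; next = 18750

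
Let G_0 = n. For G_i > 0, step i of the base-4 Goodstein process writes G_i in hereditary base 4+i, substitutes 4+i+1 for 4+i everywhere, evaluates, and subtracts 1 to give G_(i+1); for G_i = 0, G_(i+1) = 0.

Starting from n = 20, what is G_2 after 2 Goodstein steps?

39

i=0: 20 = 4^2 + 4 (b=4); 4→5: 5^2 + 5 = 30; 30−1 = 29
i=1: 29 = 5^2 + 4 (b=5); 5→6: 6^2 + 4 = 40; 40−1 = 39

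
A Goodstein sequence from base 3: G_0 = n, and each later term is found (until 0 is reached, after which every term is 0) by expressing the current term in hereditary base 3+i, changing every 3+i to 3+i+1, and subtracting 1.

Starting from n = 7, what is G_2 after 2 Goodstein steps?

G_0 = 7. HB_3(7) = 2·3 + 1. Bump = 9. G_1 = 8.
G_1 = 8. HB_4(8) = 2·4. Bump = 10. G_2 = 9.
G_2 = 9. HB_5(9) = 5 + 4. Bump = 10. G_3 = 9.

9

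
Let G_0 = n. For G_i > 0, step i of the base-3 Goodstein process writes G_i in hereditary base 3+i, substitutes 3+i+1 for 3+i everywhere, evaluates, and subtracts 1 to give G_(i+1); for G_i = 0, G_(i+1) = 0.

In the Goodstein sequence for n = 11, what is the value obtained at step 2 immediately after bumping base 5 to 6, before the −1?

36

[0] 11 ≡ 3^2 + 2 (base 3). Lift 4: 18. −1: 17.
[1] 17 ≡ 4^2 + 1 (base 4). Lift 5: 26. −1: 25.
[2] 25 ≡ 5^2 (base 5). Lift 6: 36. −1: 35.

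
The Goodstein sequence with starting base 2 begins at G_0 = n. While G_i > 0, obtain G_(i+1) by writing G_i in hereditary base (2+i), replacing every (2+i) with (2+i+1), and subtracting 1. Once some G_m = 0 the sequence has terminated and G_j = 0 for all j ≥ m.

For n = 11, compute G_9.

(0) 11|_2 = 2^(2 + 1) + 2 + 1 ↦ 3^(3 + 1) + 3 + 1|_3 = 85 ⇒ 84
(1) 84|_3 = 3^(3 + 1) + 3 ↦ 4^(4 + 1) + 4|_4 = 1028 ⇒ 1027
(2) 1027|_4 = 4^(4 + 1) + 3 ↦ 5^(5 + 1) + 3|_5 = 15628 ⇒ 15627
(3) 15627|_5 = 5^(5 + 1) + 2 ↦ 6^(6 + 1) + 2|_6 = 279938 ⇒ 279937
(4) 279937|_6 = 6^(6 + 1) + 1 ↦ 7^(7 + 1) + 1|_7 = 5764802 ⇒ 5764801
(5) 5764801|_7 = 7^(7 + 1) ↦ 8^(8 + 1)|_8 = 134217728 ⇒ 134217727
(6) 134217727|_8 = 7·8^8 + 7·8^7 + 7·8^6 + 7·8^5 + 7·8^4 + 7·8^3 + 7·8^2 + 7·8 + 7 ↦ 7·9^9 + 7·9^7 + 7·9^6 + 7·9^5 + 7·9^4 + 7·9^3 + 7·9^2 + 7·9 + 7|_9 = 2749609303 ⇒ 2749609302
(7) 2749609302|_9 = 7·9^9 + 7·9^7 + 7·9^6 + 7·9^5 + 7·9^4 + 7·9^3 + 7·9^2 + 7·9 + 6 ↦ 7·10^10 + 7·10^7 + 7·10^6 + 7·10^5 + 7·10^4 + 7·10^3 + 7·10^2 + 7·10 + 6|_10 = 70077777776 ⇒ 70077777775
(8) 70077777775|_10 = 7·10^10 + 7·10^7 + 7·10^6 + 7·10^5 + 7·10^4 + 7·10^3 + 7·10^2 + 7·10 + 5 ↦ 7·11^11 + 7·11^7 + 7·11^6 + 7·11^5 + 7·11^4 + 7·11^3 + 7·11^2 + 7·11 + 5|_11 = 1997331745491 ⇒ 1997331745490

1997331745490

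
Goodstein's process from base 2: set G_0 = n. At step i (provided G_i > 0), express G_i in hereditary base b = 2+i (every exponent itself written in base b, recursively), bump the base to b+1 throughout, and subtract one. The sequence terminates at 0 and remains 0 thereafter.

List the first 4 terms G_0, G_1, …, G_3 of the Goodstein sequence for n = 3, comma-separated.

step 0: 3 = 2 + 1; sub 3 for 2: 3 + 1; = 4; G_1 = 4−1 = 3
step 1: 3 = 3; sub 4 for 3: 4; = 4; G_2 = 4−1 = 3
step 2: 3 = 3; sub 5 for 4: 3; = 3; G_3 = 3−1 = 2

3, 3, 3, 2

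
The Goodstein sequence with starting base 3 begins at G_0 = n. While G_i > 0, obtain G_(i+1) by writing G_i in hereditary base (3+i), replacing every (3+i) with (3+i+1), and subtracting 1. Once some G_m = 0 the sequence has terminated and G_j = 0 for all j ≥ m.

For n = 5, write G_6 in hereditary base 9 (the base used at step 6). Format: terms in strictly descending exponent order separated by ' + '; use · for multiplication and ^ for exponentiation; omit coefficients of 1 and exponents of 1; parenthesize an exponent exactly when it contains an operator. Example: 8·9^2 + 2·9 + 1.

5 —HB3→ 3 + 2 —bump→ 4 + 2 = 6 —(−1)→ 5
5 —HB4→ 4 + 1 —bump→ 5 + 1 = 6 —(−1)→ 5
5 —HB5→ 5 —bump→ 6 = 6 —(−1)→ 5
5 —HB6→ 5 —bump→ 5 = 5 —(−1)→ 4
4 —HB7→ 4 —bump→ 4 = 4 —(−1)→ 3
3 —HB8→ 3 —bump→ 3 = 3 —(−1)→ 2
2 —HB9→ 2 —bump→ 2 = 2 —(−1)→ 1

2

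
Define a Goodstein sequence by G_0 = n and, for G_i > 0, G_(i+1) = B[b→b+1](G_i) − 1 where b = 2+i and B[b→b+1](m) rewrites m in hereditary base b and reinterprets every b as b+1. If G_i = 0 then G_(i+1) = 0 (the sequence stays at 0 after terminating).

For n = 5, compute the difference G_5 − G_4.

base 2: 5 = 2^2 + 1; at 3: 3^3 + 1 = 28; next = 27
base 3: 27 = 3^3; at 4: 4^4 = 256; next = 255
base 4: 255 = 3·4^3 + 3·4^2 + 3·4 + 3; at 5: 3·5^3 + 3·5^2 + 3·5 + 3 = 468; next = 467
base 5: 467 = 3·5^3 + 3·5^2 + 3·5 + 2; at 6: 3·6^3 + 3·6^2 + 3·6 + 2 = 776; next = 775
base 6: 775 = 3·6^3 + 3·6^2 + 3·6 + 1; at 7: 3·7^3 + 3·7^2 + 3·7 + 1 = 1198; next = 1197

422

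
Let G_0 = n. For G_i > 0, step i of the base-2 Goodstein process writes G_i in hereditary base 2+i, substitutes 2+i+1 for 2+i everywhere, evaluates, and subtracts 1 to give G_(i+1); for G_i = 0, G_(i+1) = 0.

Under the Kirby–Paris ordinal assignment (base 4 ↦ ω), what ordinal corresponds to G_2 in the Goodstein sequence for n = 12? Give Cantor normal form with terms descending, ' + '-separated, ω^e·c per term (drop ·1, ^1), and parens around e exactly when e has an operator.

ω^(ω + 1) + ω^2·2 + ω·2 + 1

base 2: 12 = 2^(2 + 1) + 2^2; at 3: 3^(3 + 1) + 3^3 = 108; next = 107
base 3: 107 = 3^(3 + 1) + 2·3^2 + 2·3 + 2; at 4: 4^(4 + 1) + 2·4^2 + 2·4 + 2 = 1066; next = 1065
base 4: 1065 = 4^(4 + 1) + 2·4^2 + 2·4 + 1; at 5: 5^(5 + 1) + 2·5^2 + 2·5 + 1 = 15686; next = 15685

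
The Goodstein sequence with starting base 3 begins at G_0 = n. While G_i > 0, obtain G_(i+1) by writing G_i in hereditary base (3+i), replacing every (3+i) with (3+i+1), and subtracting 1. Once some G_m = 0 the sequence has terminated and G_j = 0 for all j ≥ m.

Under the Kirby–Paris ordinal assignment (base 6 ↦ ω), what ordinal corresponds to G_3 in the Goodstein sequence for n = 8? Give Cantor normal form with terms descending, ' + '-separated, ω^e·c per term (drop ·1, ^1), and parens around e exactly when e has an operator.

8 —HB3→ 2·3 + 2 —bump→ 2·4 + 2 = 10 —(−1)→ 9
9 —HB4→ 2·4 + 1 —bump→ 2·5 + 1 = 11 —(−1)→ 10
10 —HB5→ 2·5 —bump→ 2·6 = 12 —(−1)→ 11

ω + 5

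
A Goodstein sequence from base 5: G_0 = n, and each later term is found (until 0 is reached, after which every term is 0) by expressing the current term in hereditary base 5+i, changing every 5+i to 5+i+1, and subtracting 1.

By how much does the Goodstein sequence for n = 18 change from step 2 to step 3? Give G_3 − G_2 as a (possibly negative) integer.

2

base 5: 18 = 3·5 + 3; at 6: 3·6 + 3 = 21; next = 20
base 6: 20 = 3·6 + 2; at 7: 3·7 + 2 = 23; next = 22
base 7: 22 = 3·7 + 1; at 8: 3·8 + 1 = 25; next = 24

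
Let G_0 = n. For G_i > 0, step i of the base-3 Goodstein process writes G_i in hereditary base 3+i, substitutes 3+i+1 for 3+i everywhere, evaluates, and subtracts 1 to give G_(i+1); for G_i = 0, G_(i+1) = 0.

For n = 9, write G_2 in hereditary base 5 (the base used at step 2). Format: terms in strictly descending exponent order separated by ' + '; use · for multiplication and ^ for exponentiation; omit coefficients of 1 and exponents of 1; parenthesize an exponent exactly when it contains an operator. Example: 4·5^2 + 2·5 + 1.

base 3: 9 = 3^2; at 4: 4^2 = 16; next = 15
base 4: 15 = 3·4 + 3; at 5: 3·5 + 3 = 18; next = 17

3·5 + 2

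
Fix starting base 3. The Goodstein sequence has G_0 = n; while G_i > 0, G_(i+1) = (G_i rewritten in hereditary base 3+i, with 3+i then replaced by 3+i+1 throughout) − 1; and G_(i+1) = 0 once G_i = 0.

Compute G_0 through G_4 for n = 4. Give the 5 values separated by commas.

4, 4, 4, 3, 2

(0) 4|_3 = 3 + 1 ↦ 4 + 1|_4 = 5 ⇒ 4
(1) 4|_4 = 4 ↦ 5|_5 = 5 ⇒ 4
(2) 4|_5 = 4 ↦ 4|_6 = 4 ⇒ 3
(3) 3|_6 = 3 ↦ 3|_7 = 3 ⇒ 2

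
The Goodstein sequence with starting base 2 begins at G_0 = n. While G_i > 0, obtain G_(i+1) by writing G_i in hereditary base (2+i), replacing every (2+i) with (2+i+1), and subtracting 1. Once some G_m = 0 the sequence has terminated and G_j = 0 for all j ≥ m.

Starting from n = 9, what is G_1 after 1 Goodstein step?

base 2: 9 = 2^(2 + 1) + 1; at 3: 3^(3 + 1) + 1 = 82; next = 81
base 3: 81 = 3^(3 + 1); at 4: 4^(4 + 1) = 1024; next = 1023

81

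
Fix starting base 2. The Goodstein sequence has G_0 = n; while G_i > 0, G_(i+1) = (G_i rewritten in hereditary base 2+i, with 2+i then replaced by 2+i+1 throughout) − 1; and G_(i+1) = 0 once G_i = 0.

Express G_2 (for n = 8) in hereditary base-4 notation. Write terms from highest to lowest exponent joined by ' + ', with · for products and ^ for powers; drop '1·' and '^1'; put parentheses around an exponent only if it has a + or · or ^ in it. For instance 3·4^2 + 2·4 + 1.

i=0: 8 = 2^(2 + 1) (b=2); 2→3: 3^(3 + 1) = 81; 81−1 = 80
i=1: 80 = 2·3^3 + 2·3^2 + 2·3 + 2 (b=3); 3→4: 2·4^4 + 2·4^2 + 2·4 + 2 = 554; 554−1 = 553
i=2: 553 = 2·4^4 + 2·4^2 + 2·4 + 1 (b=4); 4→5: 2·5^5 + 2·5^2 + 2·5 + 1 = 6311; 6311−1 = 6310

2·4^4 + 2·4^2 + 2·4 + 1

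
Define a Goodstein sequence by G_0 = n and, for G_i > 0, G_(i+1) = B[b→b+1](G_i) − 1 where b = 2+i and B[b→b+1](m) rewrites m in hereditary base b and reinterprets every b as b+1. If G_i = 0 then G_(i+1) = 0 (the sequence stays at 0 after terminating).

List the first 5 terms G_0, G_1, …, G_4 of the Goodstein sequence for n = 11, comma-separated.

(0) 11|_2 = 2^(2 + 1) + 2 + 1 ↦ 3^(3 + 1) + 3 + 1|_3 = 85 ⇒ 84
(1) 84|_3 = 3^(3 + 1) + 3 ↦ 4^(4 + 1) + 4|_4 = 1028 ⇒ 1027
(2) 1027|_4 = 4^(4 + 1) + 3 ↦ 5^(5 + 1) + 3|_5 = 15628 ⇒ 15627
(3) 15627|_5 = 5^(5 + 1) + 2 ↦ 6^(6 + 1) + 2|_6 = 279938 ⇒ 279937

11, 84, 1027, 15627, 279937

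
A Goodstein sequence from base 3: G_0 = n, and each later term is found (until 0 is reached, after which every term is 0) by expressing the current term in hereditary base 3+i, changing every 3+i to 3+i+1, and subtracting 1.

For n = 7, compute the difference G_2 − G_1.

1

7 —HB3→ 2·3 + 1 —bump→ 2·4 + 1 = 9 —(−1)→ 8
8 —HB4→ 2·4 —bump→ 2·5 = 10 —(−1)→ 9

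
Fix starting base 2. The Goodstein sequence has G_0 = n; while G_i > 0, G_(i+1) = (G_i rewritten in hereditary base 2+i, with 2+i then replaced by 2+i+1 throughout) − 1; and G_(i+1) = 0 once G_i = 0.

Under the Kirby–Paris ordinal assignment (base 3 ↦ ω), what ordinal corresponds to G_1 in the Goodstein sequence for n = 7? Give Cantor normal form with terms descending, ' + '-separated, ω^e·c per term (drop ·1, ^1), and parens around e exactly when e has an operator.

ω^ω + ω

G_0 = 7. HB_2(7) = 2^2 + 2 + 1. Bump = 31. G_1 = 30.
G_1 = 30. HB_3(30) = 3^3 + 3. Bump = 260. G_2 = 259.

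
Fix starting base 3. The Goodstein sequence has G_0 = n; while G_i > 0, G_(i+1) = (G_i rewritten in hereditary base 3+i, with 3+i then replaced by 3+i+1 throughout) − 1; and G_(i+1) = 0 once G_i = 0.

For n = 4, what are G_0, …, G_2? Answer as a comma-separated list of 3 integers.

G_0=4  [base 3] 3 + 1  →[3↦4]→  4 + 1 = 5  −1 ⇒ G_1=4
G_1=4  [base 4] 4  →[4↦5]→  5 = 5  −1 ⇒ G_2=4

4, 4, 4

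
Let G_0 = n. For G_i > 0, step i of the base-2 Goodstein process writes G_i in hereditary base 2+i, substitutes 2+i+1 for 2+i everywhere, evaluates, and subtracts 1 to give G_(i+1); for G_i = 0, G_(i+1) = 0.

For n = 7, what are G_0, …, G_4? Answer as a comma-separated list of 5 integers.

7, 30, 259, 3127, 46657

G_0=7  [base 2] 2^2 + 2 + 1  →[2↦3]→  3^3 + 3 + 1 = 31  −1 ⇒ G_1=30
G_1=30  [base 3] 3^3 + 3  →[3↦4]→  4^4 + 4 = 260  −1 ⇒ G_2=259
G_2=259  [base 4] 4^4 + 3  →[4↦5]→  5^5 + 3 = 3128  −1 ⇒ G_3=3127
G_3=3127  [base 5] 5^5 + 2  →[5↦6]→  6^6 + 2 = 46658  −1 ⇒ G_4=46657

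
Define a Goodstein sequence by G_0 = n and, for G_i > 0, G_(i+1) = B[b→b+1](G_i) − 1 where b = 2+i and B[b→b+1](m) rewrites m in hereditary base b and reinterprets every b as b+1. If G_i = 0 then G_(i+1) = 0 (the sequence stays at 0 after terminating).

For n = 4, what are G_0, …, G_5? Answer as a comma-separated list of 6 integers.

i=0: 4 = 2^2 (b=2); 2→3: 3^3 = 27; 27−1 = 26
i=1: 26 = 2·3^2 + 2·3 + 2 (b=3); 3→4: 2·4^2 + 2·4 + 2 = 42; 42−1 = 41
i=2: 41 = 2·4^2 + 2·4 + 1 (b=4); 4→5: 2·5^2 + 2·5 + 1 = 61; 61−1 = 60
i=3: 60 = 2·5^2 + 2·5 (b=5); 5→6: 2·6^2 + 2·6 = 84; 84−1 = 83
i=4: 83 = 2·6^2 + 6 + 5 (b=6); 6→7: 2·7^2 + 7 + 5 = 110; 110−1 = 109

4, 26, 41, 60, 83, 109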